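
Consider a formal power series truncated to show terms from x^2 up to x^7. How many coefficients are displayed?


From x^2 to x^7 inclusive, the count is 7 - 2 + 1 = 6.

6


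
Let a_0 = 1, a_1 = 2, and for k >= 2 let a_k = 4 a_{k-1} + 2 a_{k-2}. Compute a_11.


Iterating the recurrence forward:
a_0 = 1
a_1 = 2
a_2 = 4*2 + 2*1 = 10
a_3 = 4*10 + 2*2 = 44
a_4 = 4*44 + 2*10 = 196
a_5 = 4*196 + 2*44 = 872
a_6 = 4*872 + 2*196 = 3880
a_7 = 4*3880 + 2*872 = 17264
a_8 = 4*17264 + 2*3880 = 76816
a_9 = 4*76816 + 2*17264 = 341792
a_10 = 4*341792 + 2*76816 = 1520800
a_11 = 4*1520800 + 2*341792 = 6766784
So a_11 = 6766784.

6766784


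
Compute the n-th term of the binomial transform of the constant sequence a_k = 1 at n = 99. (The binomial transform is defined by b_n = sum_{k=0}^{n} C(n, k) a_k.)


With a_k = 1 for all k, b_n = sum_{k=0}^{n} C(n, k) = 2^n by the binomial theorem.
For n = 99: 2^99 = 633825300114114700748351602688.

633825300114114700748351602688


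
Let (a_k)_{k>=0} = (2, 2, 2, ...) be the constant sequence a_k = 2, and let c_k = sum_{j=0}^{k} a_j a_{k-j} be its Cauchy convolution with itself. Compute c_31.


Since a_j = 2 for all j >= 0, the convolution sum becomes
c_k = sum_{j=0}^{k} 2 * 2 = 4 * (k + 1).
Equivalently, the generating function of (a_k) is 2/(1 - x) and its square is 4/(1 - x)^2 = sum_{k>=0} 4(k + 1) x^k.
For k = 31: 4 * 32 = 128.

128


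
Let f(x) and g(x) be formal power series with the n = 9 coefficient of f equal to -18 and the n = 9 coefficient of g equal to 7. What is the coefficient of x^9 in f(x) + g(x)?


Addition of formal power series is termwise.
The coefficient of x^9 in f + g = -18 + 7
= -11

-11


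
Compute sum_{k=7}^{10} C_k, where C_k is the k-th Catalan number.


C_7 through C_10: 429, 1430, 4862, 16796
Sum = 429 + 1430 + 4862 + 16796
= 23517

23517


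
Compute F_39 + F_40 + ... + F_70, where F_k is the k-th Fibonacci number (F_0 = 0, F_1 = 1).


Use the identity sum_{k=0}^{N} F_k = F_{N+2} - 1 (which follows from F_{k+2} - F_{k+1} = F_k). Then
sum_{k=39}^{70} F_k = (F_{72} - 1) - (F_{40} - 1) = F_{72} - F_{40}.
Computing: F_{72} = 498454011879264, F_{40} = 102334155, so
Sum = 498454011879264 - 102334155 = 498453909545109.

498453909545109


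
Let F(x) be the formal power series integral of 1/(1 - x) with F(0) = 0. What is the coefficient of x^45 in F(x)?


1/(1 - x) = sum_{k>=0} x^k. Integrating termwise and using F(0) = 0 gives
F(x) = sum_{k>=0} x^(k+1) / (k+1) = sum_{m>=1} x^m / m = -ln(1 - x).
So the coefficient of x^45 is 1/45 = 1/45.

1/45


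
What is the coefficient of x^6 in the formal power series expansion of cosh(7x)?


The Maclaurin series is cosh(t) = sum_{m>=0} t^(2m) / (2m)!, so substituting t = 7x, only even powers of x are nonzero, with coefficient of x^(2m) equal to 7^(2m) / (2m)!.
For x^6 the coefficient is 7^6/6! = 117649/720 = 117649/720.

117649/720


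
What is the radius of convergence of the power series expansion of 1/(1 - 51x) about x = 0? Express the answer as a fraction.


Expanding 1/(1 - 51x) = sum_{k>=0} 51^k x^k, the series converges when |51x| < 1, i.e., |x| < 1/51.
So the radius of convergence is 1/51 = 1/51.

1/51


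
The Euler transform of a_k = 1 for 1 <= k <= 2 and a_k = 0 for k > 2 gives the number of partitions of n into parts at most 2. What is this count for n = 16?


Partitions of 16 into parts at most 2:
Using generating function (1-x)^(-1)(1-x^2)^(-1),
the coefficient of x^16 = 9

9


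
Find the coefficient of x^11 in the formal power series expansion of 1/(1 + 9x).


Write 1/(1 + c x) = 1/(1 - (-c) x) and apply the geometric-series identity
1/(1 - y) = sum_{k>=0} y^k to get 1/(1 + c x) = sum_{k>=0} (-c)^k x^k.
So the coefficient of x^k is (-c)^k = (-1)^k * c^k.
Here c = 9 and k = 11:
(-9)^11 = -1 * 31381059609 = -31381059609

-31381059609


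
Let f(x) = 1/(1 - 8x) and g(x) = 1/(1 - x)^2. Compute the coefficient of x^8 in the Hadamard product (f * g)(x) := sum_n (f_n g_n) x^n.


f has coefficients f_k = 8^k. For g = 1/(1 - x)^2 the coefficient is g_k = C(k + 1, 1) = k + 1. The Hadamard coefficient is (f * g)_k = 8^k * (k + 1).
For k = 8: 8^8 * 9 = 16777216 * 9 = 150994944.

150994944


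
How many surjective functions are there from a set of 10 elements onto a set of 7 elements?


By inclusion-exclusion on which target elements are missed, the number of surjections from an n-set onto a k-set is
surj(n, k) = sum_{j=0}^{k} (-1)^j C(k, j) (k - j)^n.
Equivalently surj(n, k) = k! * S(n, k), where S(n, k) is the Stirling number of the second kind.
For n = 10, k = 7:
S(10, 7) = 5880, so
surj = 7! * 5880 = 5040 * 5880 = 29635200.

29635200


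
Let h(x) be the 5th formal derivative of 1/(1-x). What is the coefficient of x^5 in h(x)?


Differentiating 5 times: d^5/dx^5 [1/(1-x)] = 5!/(1-x)^6.
The expansion 1/(1-x)^6 = sum_{k>=0} C(k+5, 5) x^k, so the coefficient of x^n in 5!/(1-x)^6 is 5! * C(n+5, 5).
For n = 5: 120 * C(10, 5) = 120 * 252 = 30240

30240


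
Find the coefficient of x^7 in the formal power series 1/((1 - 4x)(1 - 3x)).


By partial fractions or Cauchy convolution:
The coefficient equals sum_{k=0}^{7} 4^k * 3^(7-k).
= 58975

58975


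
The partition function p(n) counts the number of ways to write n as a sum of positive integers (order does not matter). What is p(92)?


Using the generating function prod_{k>=1} 1/(1-x^k), we compute p(92).
By dynamic programming over parts 1 through 92:
p(92) = 72533807

72533807


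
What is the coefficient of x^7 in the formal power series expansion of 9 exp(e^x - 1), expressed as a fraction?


exp(e^x - 1) is the exponential generating function for the Bell numbers Bell_k: exp(e^x - 1) = sum_{k>=0} Bell_k x^k / k!.
So the coefficient of x^7 in 9 exp(e^x - 1) is 9 Bell_7 / 7!.
Computing: Bell_7 = 877 and 7! = 5040, giving
9 * 877/5040 = 877/560.

877/560


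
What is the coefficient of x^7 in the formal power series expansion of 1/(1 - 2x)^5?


The general identity 1/(1 - c x)^r = sum_{k>=0} c^k C(k + r - 1, r - 1) x^k follows by substituting y = c x into 1/(1 - y)^r = sum_{k>=0} C(k + r - 1, r - 1) y^k.
For c = 2, r = 5, k = 7:
2^7 * C(11, 4) = 128 * 330 = 42240.

42240


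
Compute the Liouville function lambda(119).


The Liouville function is lambda(k) = (-1)^Omega(k), where Omega(k) counts the prime factors of k with multiplicity.
Factoring: 119 = 7 * 17, so Omega(119) = 2.
lambda(119) = (-1)^2 = 1.

1


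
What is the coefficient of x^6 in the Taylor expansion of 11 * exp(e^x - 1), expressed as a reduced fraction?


exp(e^x - 1) = sum_{k>=0} Bell_k x^k / k!, where Bell_k is the k-th Bell number.
So the coefficient of x^6 is 11 * Bell_6 / 6!.
Computing: Bell_6 = 203 and 6! = 720, giving
11 * 203/720 = 2233/720.

2233/720


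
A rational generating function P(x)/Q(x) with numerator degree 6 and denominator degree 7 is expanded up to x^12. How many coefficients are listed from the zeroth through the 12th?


Expanding up to x^12 gives the coefficients for x^0, x^1, ..., x^12.
That is 12 + 1 = 13 coefficients in total.

13


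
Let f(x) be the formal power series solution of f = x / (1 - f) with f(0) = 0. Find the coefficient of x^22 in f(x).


Apply Lagrange inversion: f = x * phi(f) with phi(t) = 1/(1 - t), so
[x^n] f = (1/n) [t^(n-1)] phi(t)^n = (1/n) [t^(n-1)] (1 - t)^(-n) = (1/n) C(2n - 2, n - 1) = C_{n-1}.
For n = 22: C_21 = C(42, 21) / 22 = 538257874440/22 = 24466267020 = 24466267020.

24466267020


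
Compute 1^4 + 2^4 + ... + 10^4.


This power sum has a closed form given by Faulhaber's formula
sum_{k=1}^{m} k^p = (1 / (p + 1)) * sum_{j=0}^{p} C(p + 1, j) B_j m^(p + 1 - j),
but for small m direct computation is fastest:
1 + 16 + 81 + 256 + 625 + 1296 + 2401 + 4096 + 6561 + 10000 = 25333.

25333


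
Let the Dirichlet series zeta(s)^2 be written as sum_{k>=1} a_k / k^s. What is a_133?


The Dirichlet convolution of the constant function 1 with itself gives (1 * 1)(k) = sum_{d | k} 1 = d(k), the number of positive divisors of k.
Since zeta(s) = sum_{k>=1} 1/k^s, we have zeta(s)^2 = sum_{k>=1} d(k)/k^s, so a_k = d(k).
For k = 133: the divisors are 1, 7, 19, 133.
Count = 4.

4


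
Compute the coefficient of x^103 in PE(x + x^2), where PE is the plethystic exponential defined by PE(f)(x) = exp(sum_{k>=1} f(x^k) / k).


With f(x) = x + x^2, the exponent is sum_{k>=1} (x^k + x^(2k)) / k = -ln(1 - x) - ln(1 - x^2). Exponentiating:
PE(x + x^2) = 1 / ((1 - x)(1 - x^2)).
This is the generating function for partitions of n into parts of size 1 or 2. The number of 2's can be any j in 0..51, and the rest are 1's, so
[x^103] = floor(103/2) + 1 = 52.

52


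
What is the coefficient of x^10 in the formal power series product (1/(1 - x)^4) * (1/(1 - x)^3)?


Combine the factors: (1/(1 - x)^4) * (1/(1 - x)^3) = 1/(1 - x)^7.
Then use 1/(1 - x)^r = sum_{k>=0} C(k + r - 1, r - 1) x^k with r = 7 and k = 10:
C(16, 6) = 8008.

8008


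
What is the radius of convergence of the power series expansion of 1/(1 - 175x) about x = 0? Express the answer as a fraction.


Expanding 1/(1 - 175x) = sum_{k>=0} 175^k x^k, the series converges when |175x| < 1, i.e., |x| < 1/175.
So the radius of convergence is 1/175 = 1/175.

1/175


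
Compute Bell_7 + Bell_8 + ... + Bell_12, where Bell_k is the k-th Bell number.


Recall Bell_k counts set partitions of a k-set (with Bell_0 = 1 by convention).
Bell_7 through Bell_12: 877, 4140, 21147, 115975, 678570, 4213597
Sum = 877 + 4140 + 21147 + 115975 + 678570 + 4213597 = 5034306.

5034306


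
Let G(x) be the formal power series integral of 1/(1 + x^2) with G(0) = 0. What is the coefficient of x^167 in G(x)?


1/(1 + x^2) = sum_{j>=0} (-1)^j x^(2j). Integrating termwise with G(0) = 0:
G(x) = sum_{j>=0} (-1)^j x^(2j+1) / (2j+1) = arctan(x).
Only odd powers are nonzero. For x^167 write 167 = 2*83 + 1, giving
(-1)^83 / 167 = -1/167 = -1/167.

-1/167


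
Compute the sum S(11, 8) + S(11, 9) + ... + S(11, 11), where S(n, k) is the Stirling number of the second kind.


By definition, S(n, k) counts partitions of an n-set into exactly k nonempty blocks.
Computing row n = 11 for k = 8..11:
S(11, k): 11880, 1155, 55, 1
Sum = 13091.

13091


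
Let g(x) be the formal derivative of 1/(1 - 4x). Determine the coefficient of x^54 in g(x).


Differentiate termwise: d/dx sum_{k>=0} 4^k x^k = sum_{k>=1} k 4^k x^(k-1) = sum_{j>=0} (j+1) 4^(j+1) x^j.
Equivalently, d/dx [1/(1 - 4x)] = 4/(1 - 4x)^2.
For j = 54: 55 * 4^55 = 55 * 1298074214633706907132624082305024 = 71394081804853879892294324526776320.

71394081804853879892294324526776320


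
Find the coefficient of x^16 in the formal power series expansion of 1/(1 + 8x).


Write 1/(1 + c x) = 1/(1 - (-c) x) and apply the geometric-series identity
1/(1 - y) = sum_{k>=0} y^k to get 1/(1 + c x) = sum_{k>=0} (-c)^k x^k.
So the coefficient of x^k is (-c)^k = (-1)^k * c^k.
Here c = 8 and k = 16:
(-8)^16 = 1 * 281474976710656 = 281474976710656

281474976710656


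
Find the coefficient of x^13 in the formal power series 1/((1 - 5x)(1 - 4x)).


By partial fractions or Cauchy convolution:
The coefficient equals sum_{k=0}^{13} 5^k * 4^(13-k).
= 5835080169

5835080169


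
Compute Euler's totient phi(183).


phi(n) counts integers in [1, n] coprime to n. Using the multiplicative formula phi(n) = n * prod_{p | n} (1 - 1/p):
183 = 3 * 61, so
phi(183) = 183 * (1 - 1/3) * (1 - 1/61) = 120.

120


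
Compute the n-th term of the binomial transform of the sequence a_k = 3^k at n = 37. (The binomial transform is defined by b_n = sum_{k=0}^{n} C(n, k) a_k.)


With a_k = 3^k, b_n = sum_{k=0}^{n} C(n, k) 3^k = (1 + 3)^n by the binomial theorem.
For n = 37: (1 + 3)^37 = 4^37 = 18889465931478580854784.

18889465931478580854784


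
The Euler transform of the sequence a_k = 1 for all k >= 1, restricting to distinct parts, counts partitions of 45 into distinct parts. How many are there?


Partitions of 45 into distinct parts can be computed via generating function.
Product (1+x)(1+x^2)(1+x^3)...
The coefficient of x^45 = 2048

2048


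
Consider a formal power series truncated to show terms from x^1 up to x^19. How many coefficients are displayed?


From x^1 to x^19 inclusive, the count is 19 - 1 + 1 = 19.

19


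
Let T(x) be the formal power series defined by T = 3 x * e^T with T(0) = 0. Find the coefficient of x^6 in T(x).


Apply the Lagrange inversion formula: if T = 3 x * phi(T) with phi(t) = e^t, then
[x^n] T = 3^n * (1/n) [t^(n-1)] phi(t)^n = 3^n * (1/n) [t^(n-1)] e^(n t) = 3^n * (1/n) * n^(n-1) / (n-1)! = 3^n * n^(n-1) / n!.
When c = 1 this is the Cayley count of rooted labeled trees on n vertices, divided by n!.
For n = 6: 3^6 * 6^5 / 6! = 729 * 7776/720 = 39366/5.

39366/5


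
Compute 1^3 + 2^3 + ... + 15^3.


This power sum has a closed form given by Faulhaber's formula
sum_{k=1}^{m} k^p = (1 / (p + 1)) * sum_{j=0}^{p} C(p + 1, j) B_j m^(p + 1 - j),
but for small m direct computation is fastest:
1 + 8 + 27 + 64 + 125 + 216 + 343 + 512 + 729 + 1000 + 1331 + 1728 + 2197 + 2744 + 3375 = 14400.

14400


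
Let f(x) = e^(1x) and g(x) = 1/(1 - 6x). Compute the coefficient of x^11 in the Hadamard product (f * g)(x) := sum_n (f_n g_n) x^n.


Expanding: f_k = 1^k/k! (from e^(1x)) and g_k = 6^k (from 1/(1 - 6x)). So the Hadamard coefficient (f * g)_k = 1^k 6^k / k! = (6)^k / k!.
For k = 11: 6^11/11! = 362797056/39916800 = 17496/1925.

17496/1925


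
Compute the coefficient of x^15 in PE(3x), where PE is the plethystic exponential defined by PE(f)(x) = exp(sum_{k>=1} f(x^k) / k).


With f(x) = 3x, the exponent is sum_{k>=1} 3 x^k / k = 3 * (-ln(1 - x)). Exponentiating:
PE(3x) = exp(-3 ln(1 - x)) = 1/(1 - x)^3.
By the negative binomial expansion, [x^n] 1/(1 - x)^3 = C(n + 2, 2).
For n = 15: C(17, 2) = 136.

136


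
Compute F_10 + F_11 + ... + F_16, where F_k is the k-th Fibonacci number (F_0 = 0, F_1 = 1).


Use the identity sum_{k=0}^{N} F_k = F_{N+2} - 1 (which follows from F_{k+2} - F_{k+1} = F_k). Then
sum_{k=10}^{16} F_k = (F_{18} - 1) - (F_{11} - 1) = F_{18} - F_{11}.
Computing: F_{18} = 2584, F_{11} = 89, so
Sum = 2584 - 89 = 2495.

2495


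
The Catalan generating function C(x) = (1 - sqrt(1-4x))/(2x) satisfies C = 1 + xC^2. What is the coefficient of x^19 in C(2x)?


Substituting x -> 2x scales the n-th coefficient by 2^n, so [x^19] C(2x) = 2^19 * C_19.
C_19 = C(2*19, 19)/(20) = 35345263800/20 = 1767263190.
So 2^19 * 1767263190 = 524288 * 1767263190 = 926554883358720.

926554883358720


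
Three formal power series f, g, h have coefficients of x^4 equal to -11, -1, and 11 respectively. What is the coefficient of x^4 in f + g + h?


Series addition is componentwise:
-11 + -1 + 11
= -1

-1


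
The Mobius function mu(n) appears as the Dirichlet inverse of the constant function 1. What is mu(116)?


116 has a squared prime factor, so mu(116) = 0.
Factorization reveals a repeated prime.

0


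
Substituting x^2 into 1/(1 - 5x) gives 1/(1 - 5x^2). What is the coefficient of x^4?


The coefficient of x^(2m) in 1/(1 - 5x^2) is 5^m.
With n = 4 = 2*2, the coefficient is 5^2 = 25.

25


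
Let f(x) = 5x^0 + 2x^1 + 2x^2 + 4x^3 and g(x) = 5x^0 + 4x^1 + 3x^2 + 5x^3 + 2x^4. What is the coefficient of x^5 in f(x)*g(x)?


Cauchy product at x^5:
2*2 + 2*5 + 4*3
= 26

26


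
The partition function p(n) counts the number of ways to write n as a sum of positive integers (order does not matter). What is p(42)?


Using the generating function prod_{k>=1} 1/(1-x^k), we compute p(42).
By dynamic programming over parts 1 through 42:
p(42) = 53174

53174


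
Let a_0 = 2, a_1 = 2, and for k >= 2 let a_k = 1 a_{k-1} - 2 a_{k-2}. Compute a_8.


Iterating the recurrence forward:
a_0 = 2
a_1 = 2
a_2 = 1*2 - 2*2 = -2
a_3 = 1*-2 - 2*2 = -6
a_4 = 1*-6 - 2*-2 = -2
a_5 = 1*-2 - 2*-6 = 10
a_6 = 1*10 - 2*-2 = 14
a_7 = 1*14 - 2*10 = -6
a_8 = 1*-6 - 2*14 = -34
So a_8 = -34.

-34


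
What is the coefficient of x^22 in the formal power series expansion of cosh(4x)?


The Maclaurin series is cosh(t) = sum_{m>=0} t^(2m) / (2m)!, so substituting t = 4x, only even powers of x are nonzero, with coefficient of x^(2m) equal to 4^(2m) / (2m)!.
For x^22 the coefficient is 4^22/22! = 17592186044416/1124000727777607680000 = 33554432/2143861251406875.

33554432/2143861251406875


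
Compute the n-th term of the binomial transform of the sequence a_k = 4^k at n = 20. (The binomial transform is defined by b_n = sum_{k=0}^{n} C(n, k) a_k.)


With a_k = 4^k, b_n = sum_{k=0}^{n} C(n, k) 4^k = (1 + 4)^n by the binomial theorem.
For n = 20: (1 + 4)^20 = 5^20 = 95367431640625.

95367431640625


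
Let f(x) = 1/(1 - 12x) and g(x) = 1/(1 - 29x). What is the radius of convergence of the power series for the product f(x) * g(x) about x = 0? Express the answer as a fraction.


The radius of 1/(1 - 12x) is 1/12 (nearest singularity at x = 1/12), and the radius of 1/(1 - 29x) is 1/29.
The product f(x)*g(x) = 1/((1 - 12x)(1 - 29x)) has singularities at both 1/12 and 1/29, so its radius of convergence is the distance to the nearest one:
min(1/12, 1/29) = 1/29.

1/29


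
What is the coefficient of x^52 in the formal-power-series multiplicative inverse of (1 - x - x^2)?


Let the inverse be f(x) = sum_{k>=0} a_k x^k. From f(x) * (1 - x - x^2) = 1 and matching coefficients:
 x^0: a_0 = 1.
 x^1: a_1 - a_0 = 0, so a_1 = 1.
 x^k (k >= 2): a_k - a_{k-1} - a_{k-2} = 0, i.e. a_k = a_{k-1} + a_{k-2}.
This is the Fibonacci-type recurrence shifted so that a_0 = a_1 = 1.
Iterating: a_0=1, a_1=1, a_2=2, a_3=3, a_4=5, a_5=8, a_6=13, a_7=21, a_8=34, a_9=55, ...
a_52 = 53316291173.

53316291173


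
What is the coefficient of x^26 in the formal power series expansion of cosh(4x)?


The Maclaurin series is cosh(t) = sum_{m>=0} t^(2m) / (2m)!, so substituting t = 4x, only even powers of x are nonzero, with coefficient of x^(2m) equal to 4^(2m) / (2m)!.
For x^26 the coefficient is 4^26/26! = 4503599627370496/403291461126605635584000000 = 536870912/48076088562799171875.

536870912/48076088562799171875


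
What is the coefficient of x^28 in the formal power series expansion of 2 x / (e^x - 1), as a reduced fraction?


The exponential generating function for Bernoulli numbers is
x / (e^x - 1) = sum_{k>=0} B_k x^k / k!.
So the coefficient of x^28 in 2 x / (e^x - 1) is 2 B_28 / 28!.
Computing: B_28 = -23749461029/870, 28! = 304888344611713860501504000000, giving
2 * -23749461029/870 / 304888344611713860501504000000 = -3392780147/18946632843727932759736320000000.

-3392780147/18946632843727932759736320000000


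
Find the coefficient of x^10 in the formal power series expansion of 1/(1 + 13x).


Write 1/(1 + c x) = 1/(1 - (-c) x) and apply the geometric-series identity
1/(1 - y) = sum_{k>=0} y^k to get 1/(1 + c x) = sum_{k>=0} (-c)^k x^k.
So the coefficient of x^k is (-c)^k = (-1)^k * c^k.
Here c = 13 and k = 10:
(-13)^10 = 1 * 137858491849 = 137858491849

137858491849


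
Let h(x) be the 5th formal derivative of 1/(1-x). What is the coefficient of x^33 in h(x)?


Differentiating 5 times: d^5/dx^5 [1/(1-x)] = 5!/(1-x)^6.
The expansion 1/(1-x)^6 = sum_{k>=0} C(k+5, 5) x^k, so the coefficient of x^n in 5!/(1-x)^6 is 5! * C(n+5, 5).
For n = 33: 120 * C(38, 5) = 120 * 501942 = 60233040

60233040


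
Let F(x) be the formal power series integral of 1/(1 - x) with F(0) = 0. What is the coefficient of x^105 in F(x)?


1/(1 - x) = sum_{k>=0} x^k. Integrating termwise and using F(0) = 0 gives
F(x) = sum_{k>=0} x^(k+1) / (k+1) = sum_{m>=1} x^m / m = -ln(1 - x).
So the coefficient of x^105 is 1/105 = 1/105.

1/105


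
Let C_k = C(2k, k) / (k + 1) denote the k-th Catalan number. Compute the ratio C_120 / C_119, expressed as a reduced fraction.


Using C_k = (2k)! / (k! (k+1)!), the ratio C_{k+1}/C_k simplifies to
C_{k+1}/C_k = [(2k+2)! / ((k+1)! (k+2)!)] * [k! (k+1)! / (2k)!]
 = (2k+2)(2k+1) / ((k+1)(k+2)) = 2(2k+1) / (k+2).
For k = 119: 2(2*119 + 1) / (119 + 2) = 478/121 = 478/121.

478/121


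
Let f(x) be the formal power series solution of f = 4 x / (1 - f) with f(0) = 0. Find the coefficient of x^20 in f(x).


Apply Lagrange inversion: f = 4 x * phi(f) with phi(t) = 1/(1 - t), so
[x^n] f = 4^n * (1/n) [t^(n-1)] phi(t)^n = 4^n * (1/n) [t^(n-1)] (1 - t)^(-n) = 4^n * (1/n) C(2n - 2, n - 1) = 4^n * C_{n-1}.
For n = 20: C_19 = C(38, 19) / 20 = 35345263800/20 = 1767263190.
With the 4^20 = 1099511627776 factor, the coefficient is 1099511627776 * 1767263190 = 1943126426745506365440.

1943126426745506365440


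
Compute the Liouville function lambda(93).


The Liouville function is lambda(k) = (-1)^Omega(k), where Omega(k) counts the prime factors of k with multiplicity.
Factoring: 93 = 3 * 31, so Omega(93) = 2.
lambda(93) = (-1)^2 = 1.

1


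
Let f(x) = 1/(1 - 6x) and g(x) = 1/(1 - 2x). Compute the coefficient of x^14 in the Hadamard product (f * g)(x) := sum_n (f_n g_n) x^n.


f has coefficients f_k = 6^k and g has coefficients g_k = 2^k, so the Hadamard product has coefficient (f*g)_k = 6^k * 2^k = 12^k.
For k = 14: 12^14 = 1283918464548864.

1283918464548864


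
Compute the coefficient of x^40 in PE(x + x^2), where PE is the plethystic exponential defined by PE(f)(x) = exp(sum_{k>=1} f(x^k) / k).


With f(x) = x + x^2, the exponent is sum_{k>=1} (x^k + x^(2k)) / k = -ln(1 - x) - ln(1 - x^2). Exponentiating:
PE(x + x^2) = 1 / ((1 - x)(1 - x^2)).
This is the generating function for partitions of n into parts of size 1 or 2. The number of 2's can be any j in 0..20, and the rest are 1's, so
[x^40] = floor(40/2) + 1 = 21.

21


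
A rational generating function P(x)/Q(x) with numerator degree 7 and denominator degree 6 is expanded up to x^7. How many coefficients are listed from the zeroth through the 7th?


Expanding up to x^7 gives the coefficients for x^0, x^1, ..., x^7.
That is 7 + 1 = 8 coefficients in total.

8


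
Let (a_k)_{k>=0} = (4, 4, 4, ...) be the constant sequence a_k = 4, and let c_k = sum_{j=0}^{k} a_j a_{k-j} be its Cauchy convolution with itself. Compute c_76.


Since a_j = 4 for all j >= 0, the convolution sum becomes
c_k = sum_{j=0}^{k} 4 * 4 = 16 * (k + 1).
Equivalently, the generating function of (a_k) is 4/(1 - x) and its square is 16/(1 - x)^2 = sum_{k>=0} 16(k + 1) x^k.
For k = 76: 16 * 77 = 1232.

1232


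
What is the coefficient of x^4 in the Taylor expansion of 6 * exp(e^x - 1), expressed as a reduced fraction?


exp(e^x - 1) = sum_{k>=0} Bell_k x^k / k!, where Bell_k is the k-th Bell number.
So the coefficient of x^4 is 6 * Bell_4 / 4!.
Computing: Bell_4 = 15 and 4! = 24, giving
6 * 15/24 = 15/4.

15/4


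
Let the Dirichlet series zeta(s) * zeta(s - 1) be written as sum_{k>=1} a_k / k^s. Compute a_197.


Convolution gives a_k = sum_{d | k} d * 1 = sum_{d | k} d = sigma(k), the sum of positive divisors of k.
For k = 197, the divisors are 1, 197, so
sigma(197) = 1 + 197 = 198.

198


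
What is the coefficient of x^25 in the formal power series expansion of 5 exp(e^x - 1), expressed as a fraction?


exp(e^x - 1) is the exponential generating function for the Bell numbers Bell_k: exp(e^x - 1) = sum_{k>=0} Bell_k x^k / k!.
So the coefficient of x^25 in 5 exp(e^x - 1) is 5 Bell_25 / 25!.
Computing: Bell_25 = 4638590332229999353 and 25! = 15511210043330985984000000, giving
5 * 4638590332229999353/15511210043330985984000000 = 356814640940769181/238634000666630553600000.

356814640940769181/238634000666630553600000


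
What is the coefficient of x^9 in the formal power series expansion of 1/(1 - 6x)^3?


The general identity 1/(1 - c x)^r = sum_{k>=0} c^k C(k + r - 1, r - 1) x^k follows by substituting y = c x into 1/(1 - y)^r = sum_{k>=0} C(k + r - 1, r - 1) y^k.
For c = 6, r = 3, k = 9:
6^9 * C(11, 2) = 10077696 * 55 = 554273280.

554273280


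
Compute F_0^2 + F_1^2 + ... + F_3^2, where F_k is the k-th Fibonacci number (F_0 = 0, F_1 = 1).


There is a standard identity sum_{k=0}^{N} F_k^2 = F_N * F_{N+1} (proved inductively from the telescoping relation F_k^2 = F_k F_{k+1} - F_{k-1} F_k). Then
sum_{k=0}^{3} F_k^2 = F_3 F_4 - F_0 F_0.
Computing: F_3 = 2, F_4 = 3.
Sum = 2 * 3 = 6.

6


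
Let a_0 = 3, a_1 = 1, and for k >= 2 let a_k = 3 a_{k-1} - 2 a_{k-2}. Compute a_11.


Iterating the recurrence forward:
a_0 = 3
a_1 = 1
a_2 = 3*1 - 2*3 = -3
a_3 = 3*-3 - 2*1 = -11
a_4 = 3*-11 - 2*-3 = -27
a_5 = 3*-27 - 2*-11 = -59
a_6 = 3*-59 - 2*-27 = -123
a_7 = 3*-123 - 2*-59 = -251
a_8 = 3*-251 - 2*-123 = -507
a_9 = 3*-507 - 2*-251 = -1019
a_10 = 3*-1019 - 2*-507 = -2043
a_11 = 3*-2043 - 2*-1019 = -4091
So a_11 = -4091.

-4091


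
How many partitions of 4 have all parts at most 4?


Using the generating function (1-x)^(-1)(1-x^2)^(-1)...(1-x^4)^(-1),
the coefficient of x^4 counts these restricted partitions.
Result = 5

5


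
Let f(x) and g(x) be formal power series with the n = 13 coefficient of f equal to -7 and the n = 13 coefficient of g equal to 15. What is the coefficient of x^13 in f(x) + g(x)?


Addition of formal power series is termwise.
The coefficient of x^13 in f + g = -7 + 15
= 8

8


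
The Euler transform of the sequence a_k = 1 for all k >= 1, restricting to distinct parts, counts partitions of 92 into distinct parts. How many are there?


Partitions of 92 into distinct parts can be computed via generating function.
Product (1+x)(1+x^2)(1+x^3)...
The coefficient of x^92 = 225585

225585


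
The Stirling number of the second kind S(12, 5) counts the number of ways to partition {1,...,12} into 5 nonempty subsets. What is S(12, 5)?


Using the explicit formula S(n,k) = (1/k!) sum_{j=0}^{k} (-1)^(k-j) C(k,j) j^n:
S(12, 5) = 1379400
Equivalently, S(n,k) is n! times the coefficient of x^n in the EGF (e^x - 1)^k / k!.

1379400


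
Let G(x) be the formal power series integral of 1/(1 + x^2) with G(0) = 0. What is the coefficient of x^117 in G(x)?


1/(1 + x^2) = sum_{j>=0} (-1)^j x^(2j). Integrating termwise with G(0) = 0:
G(x) = sum_{j>=0} (-1)^j x^(2j+1) / (2j+1) = arctan(x).
Only odd powers are nonzero. For x^117 write 117 = 2*58 + 1, giving
(-1)^58 / 117 = 1/117 = 1/117.

1/117


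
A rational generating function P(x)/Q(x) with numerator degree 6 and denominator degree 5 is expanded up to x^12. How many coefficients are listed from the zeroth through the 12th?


Expanding up to x^12 gives the coefficients for x^0, x^1, ..., x^12.
That is 12 + 1 = 13 coefficients in total.

13


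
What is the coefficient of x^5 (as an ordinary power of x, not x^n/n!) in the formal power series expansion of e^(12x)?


The exponential series is e^y = sum_{k>=0} y^k / k!. Substituting y = 12x gives
e^(12x) = sum_{k>=0} 12^k x^k / k!.
So the coefficient of x^n is a^n/n! with a = 12, n = 5:
12^5 / 5! = 248832/120 = 10368/5

10368/5


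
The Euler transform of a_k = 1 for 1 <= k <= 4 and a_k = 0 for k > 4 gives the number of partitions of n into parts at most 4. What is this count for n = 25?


Partitions of 25 into parts at most 4:
Using generating function (1-x)^(-1)(1-x^2)^(-1)...(1-x^4)^(-1),
the coefficient of x^25 = 185

185


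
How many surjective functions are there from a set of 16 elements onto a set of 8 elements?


By inclusion-exclusion on which target elements are missed, the number of surjections from an n-set onto a k-set is
surj(n, k) = sum_{j=0}^{k} (-1)^j C(k, j) (k - j)^n.
Equivalently surj(n, k) = k! * S(n, k), where S(n, k) is the Stirling number of the second kind.
For n = 16, k = 8:
S(16, 8) = 2141764053, so
surj = 8! * 2141764053 = 40320 * 2141764053 = 86355926616960.

86355926616960


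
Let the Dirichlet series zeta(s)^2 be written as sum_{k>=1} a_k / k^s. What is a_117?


The Dirichlet convolution of the constant function 1 with itself gives (1 * 1)(k) = sum_{d | k} 1 = d(k), the number of positive divisors of k.
Since zeta(s) = sum_{k>=1} 1/k^s, we have zeta(s)^2 = sum_{k>=1} d(k)/k^s, so a_k = d(k).
For k = 117: the divisors are 1, 3, 9, 13, 39, 117.
Count = 6.

6


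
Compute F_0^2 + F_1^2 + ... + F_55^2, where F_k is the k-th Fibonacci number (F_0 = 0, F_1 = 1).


There is a standard identity sum_{k=0}^{N} F_k^2 = F_N * F_{N+1} (proved inductively from the telescoping relation F_k^2 = F_k F_{k+1} - F_{k-1} F_k). Then
sum_{k=0}^{55} F_k^2 = F_55 F_56 - F_0 F_0.
Computing: F_55 = 139583862445, F_56 = 225851433717.
Sum = 139583862445 * 225851433717 = 31525215456959763058065.

31525215456959763058065


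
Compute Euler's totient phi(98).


phi(n) counts integers in [1, n] coprime to n. Using the multiplicative formula phi(n) = n * prod_{p | n} (1 - 1/p):
98 = 2 * 7^2, so
phi(98) = 98 * (1 - 1/2) * (1 - 1/7) = 42.

42


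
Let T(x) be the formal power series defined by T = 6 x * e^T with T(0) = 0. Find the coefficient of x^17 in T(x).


Apply the Lagrange inversion formula: if T = 6 x * phi(T) with phi(t) = e^t, then
[x^n] T = 6^n * (1/n) [t^(n-1)] phi(t)^n = 6^n * (1/n) [t^(n-1)] e^(n t) = 6^n * (1/n) * n^(n-1) / (n-1)! = 6^n * n^(n-1) / n!.
When c = 1 this is the Cayley count of rooted labeled trees on n vertices, divided by n!.
For n = 17: 6^17 * 17^16 / 17! = 16926659444736 * 48661191875666868481/355687428096000 = 2028278625223237353130284/875875.

2028278625223237353130284/875875


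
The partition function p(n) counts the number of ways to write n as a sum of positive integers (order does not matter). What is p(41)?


Using the generating function prod_{k>=1} 1/(1-x^k), we compute p(41).
By dynamic programming over parts 1 through 41:
p(41) = 44583

44583


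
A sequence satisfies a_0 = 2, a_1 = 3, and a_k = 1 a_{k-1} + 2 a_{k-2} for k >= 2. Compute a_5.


The characteristic equation is t^2 - 1 t - 2 = 0, with roots r_1 = 2 and r_2 = -1 (so c_1 = r_1 + r_2, c_2 = -r_1 r_2 as required).
One can use the closed form a_n = A r_1^n + B r_2^n, but direct iteration is more reliable:
a_0 = 2, a_1 = 3, a_2 = 7, a_3 = 13, a_4 = 27, a_5 = 53.
So a_5 = 53.

53


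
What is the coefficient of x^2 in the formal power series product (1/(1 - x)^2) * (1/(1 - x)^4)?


Combine the factors: (1/(1 - x)^2) * (1/(1 - x)^4) = 1/(1 - x)^6.
Then use 1/(1 - x)^r = sum_{k>=0} C(k + r - 1, r - 1) x^k with r = 6 and k = 2:
C(7, 5) = 21.

21


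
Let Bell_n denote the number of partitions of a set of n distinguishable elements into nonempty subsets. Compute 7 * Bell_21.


Bell_21 can be computed from the Bell triangle or from Dobinski's identity Bell_n = (1/e) * sum_{k>=0} k^n / k!.
Computing Bell_21 = 474869816156751.
Then 7 * 474869816156751 = 3324088713097257.

3324088713097257


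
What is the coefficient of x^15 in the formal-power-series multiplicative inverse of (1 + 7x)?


The inverse is 1/(1 + 7x). Apply the geometric identity 1/(1 - y) = sum_{k>=0} y^k with y = -7x:
1/(1 + 7x) = sum_{k>=0} (-7)^k x^k.
So the coefficient of x^15 is (-7)^15 = -4747561509943.

-4747561509943


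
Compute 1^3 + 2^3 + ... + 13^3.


This power sum has a closed form given by Faulhaber's formula
sum_{k=1}^{m} k^p = (1 / (p + 1)) * sum_{j=0}^{p} C(p + 1, j) B_j m^(p + 1 - j),
but for small m direct computation is fastest:
1 + 8 + 27 + 64 + 125 + 216 + 343 + 512 + 729 + 1000 + 1331 + 1728 + 2197 = 8281.

8281


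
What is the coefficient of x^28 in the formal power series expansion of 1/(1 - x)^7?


The negative binomial / multiset identity is
1/(1 - x)^r = sum_{k>=0} C(k + r - 1, r - 1) x^k.
Here r = 7 and k = 28, so the coefficient is
C(28 + 6, 6) = C(34, 6)
= 1344904

1344904


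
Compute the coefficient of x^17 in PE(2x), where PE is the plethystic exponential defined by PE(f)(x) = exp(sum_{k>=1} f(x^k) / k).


With f(x) = 2x, the exponent is sum_{k>=1} 2 x^k / k = 2 * (-ln(1 - x)). Exponentiating:
PE(2x) = exp(-2 ln(1 - x)) = 1/(1 - x)^2.
By the negative binomial expansion, [x^n] 1/(1 - x)^2 = C(n + 1, 1).
For n = 17: C(18, 1) = 18.

18


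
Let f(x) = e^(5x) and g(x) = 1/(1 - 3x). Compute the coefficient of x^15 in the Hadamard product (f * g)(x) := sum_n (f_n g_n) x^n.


Expanding: f_k = 5^k/k! (from e^(5x)) and g_k = 3^k (from 1/(1 - 3x)). So the Hadamard coefficient (f * g)_k = 5^k 3^k / k! = (15)^k / k!.
For k = 15: 15^15/15! = 437893890380859375/1307674368000 = 4805419921875/14350336.

4805419921875/14350336


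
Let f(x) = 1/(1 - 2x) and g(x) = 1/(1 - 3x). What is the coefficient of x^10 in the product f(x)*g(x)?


The coefficient of x^n in f*g is the Cauchy product: sum_{k=0}^{n} a^k * b^(n-k).
With a=2, b=3, n=10:
sum_{k=0}^{10} 2^k * 3^(10-k)
= 175099

175099


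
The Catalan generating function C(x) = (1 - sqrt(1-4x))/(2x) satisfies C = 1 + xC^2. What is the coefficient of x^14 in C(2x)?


Substituting x -> 2x scales the n-th coefficient by 2^n, so [x^14] C(2x) = 2^14 * C_14.
C_14 = C(2*14, 14)/(15) = 40116600/15 = 2674440.
So 2^14 * 2674440 = 16384 * 2674440 = 43818024960.

43818024960


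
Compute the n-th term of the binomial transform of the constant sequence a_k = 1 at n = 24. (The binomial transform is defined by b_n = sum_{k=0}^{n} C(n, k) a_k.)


With a_k = 1 for all k, b_n = sum_{k=0}^{n} C(n, k) = 2^n by the binomial theorem.
For n = 24: 2^24 = 16777216.

16777216


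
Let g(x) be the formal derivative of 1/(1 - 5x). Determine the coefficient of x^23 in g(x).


Differentiate termwise: d/dx sum_{k>=0} 5^k x^k = sum_{k>=1} k 5^k x^(k-1) = sum_{j>=0} (j+1) 5^(j+1) x^j.
Equivalently, d/dx [1/(1 - 5x)] = 5/(1 - 5x)^2.
For j = 23: 24 * 5^24 = 24 * 59604644775390625 = 1430511474609375000.

1430511474609375000


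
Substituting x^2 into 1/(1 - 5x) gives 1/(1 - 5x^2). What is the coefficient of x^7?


Since 1/(1 - 5x^2) only has even powers of x,
the coefficient of x^7 (odd) is 0.

0


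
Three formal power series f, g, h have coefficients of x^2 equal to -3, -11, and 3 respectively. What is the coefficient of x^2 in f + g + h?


Series addition is componentwise:
-3 + -11 + 3
= -11

-11


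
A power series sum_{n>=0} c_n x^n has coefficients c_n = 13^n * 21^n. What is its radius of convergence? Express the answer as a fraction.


By the root test (Cauchy-Hadamard), the radius is R = 1 / limsup_n |c_n|^(1/n).
Here |c_n|^(1/n) = (13^n * 21^n)^(1/n) = 13 * 21 = 273 for all n.
So R = 1/273 = 1/273.

1/273


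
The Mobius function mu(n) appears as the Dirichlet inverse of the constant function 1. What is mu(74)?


74 = 2 * 37 (all distinct primes).
mu(74) = (-1)^2 = 1

1


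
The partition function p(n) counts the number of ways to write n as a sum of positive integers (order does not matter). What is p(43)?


Using the generating function prod_{k>=1} 1/(1-x^k), we compute p(43).
By dynamic programming over parts 1 through 43:
p(43) = 63261

63261


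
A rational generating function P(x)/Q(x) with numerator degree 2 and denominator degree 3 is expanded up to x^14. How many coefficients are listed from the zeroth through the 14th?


Expanding up to x^14 gives the coefficients for x^0, x^1, ..., x^14.
That is 14 + 1 = 15 coefficients in total.

15


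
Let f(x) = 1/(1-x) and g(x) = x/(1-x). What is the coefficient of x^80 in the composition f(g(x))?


First simplify the composition: f(g(x)) = 1/(1 - x/(1-x)) = (1-x)/((1-x) - x) = (1-x)/(1-2x).
Now extract the coefficient. Write (1-x)/(1-2x) = 1/(1-2x) - x/(1-2x).
The coefficient of x^n in 1/(1-2x) is 2^n, and in x/(1-2x) is 2^(n-1) (for n >= 1).
So the coefficient of x^80 is 2^80 - 2^79 = 1208925819614629174706176 - 604462909807314587353088 = 604462909807314587353088.

604462909807314587353088


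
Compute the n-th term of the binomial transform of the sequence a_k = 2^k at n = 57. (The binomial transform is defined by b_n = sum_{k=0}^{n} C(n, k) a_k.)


With a_k = 2^k, b_n = sum_{k=0}^{n} C(n, k) 2^k = (1 + 2)^n by the binomial theorem.
For n = 57: (1 + 2)^57 = 3^57 = 1570042899082081611640534563.

1570042899082081611640534563


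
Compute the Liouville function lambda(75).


The Liouville function is lambda(k) = (-1)^Omega(k), where Omega(k) counts the prime factors of k with multiplicity.
Factoring: 75 = 3 * 5 * 5, so Omega(75) = 3.
lambda(75) = (-1)^3 = -1.

-1


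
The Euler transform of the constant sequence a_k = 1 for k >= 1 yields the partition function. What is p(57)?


The Euler transform converts the sequence a_k = 1 into the number of integer partitions.
Using the recurrence or dynamic programming:
p(57) = 614154

614154


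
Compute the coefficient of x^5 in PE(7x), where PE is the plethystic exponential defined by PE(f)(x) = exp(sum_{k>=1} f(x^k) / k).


With f(x) = 7x, the exponent is sum_{k>=1} 7 x^k / k = 7 * (-ln(1 - x)). Exponentiating:
PE(7x) = exp(-7 ln(1 - x)) = 1/(1 - x)^7.
By the negative binomial expansion, [x^n] 1/(1 - x)^7 = C(n + 6, 6).
For n = 5: C(11, 6) = 462.

462


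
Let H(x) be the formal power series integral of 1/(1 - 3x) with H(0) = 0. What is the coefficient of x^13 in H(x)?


1/(1 - 3x) = sum_{k>=0} 3^k x^k. Integrating termwise with H(0) = 0:
H(x) = sum_{k>=0} 3^k x^(k+1) / (k+1) = sum_{m>=1} 3^(m-1) x^m / m.
For m = 13: 3^12/13 = 531441/13 = 531441/13.

531441/13


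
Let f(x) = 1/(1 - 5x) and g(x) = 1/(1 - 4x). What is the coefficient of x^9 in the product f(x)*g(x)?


The coefficient of x^n in f*g is the Cauchy product: sum_{k=0}^{n} a^k * b^(n-k).
With a=5, b=4, n=9:
sum_{k=0}^{9} 5^k * 4^(9-k)
= 8717049

8717049


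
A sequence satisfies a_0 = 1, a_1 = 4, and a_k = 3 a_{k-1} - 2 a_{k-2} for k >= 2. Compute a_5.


The characteristic equation is t^2 - 3 t + 2 = 0, with roots r_1 = 2 and r_2 = 1 (so c_1 = r_1 + r_2, c_2 = -r_1 r_2 as required).
One can use the closed form a_n = A r_1^n + B r_2^n, but direct iteration is more reliable:
a_0 = 1, a_1 = 4, a_2 = 10, a_3 = 22, a_4 = 46, a_5 = 94.
So a_5 = 94.

94


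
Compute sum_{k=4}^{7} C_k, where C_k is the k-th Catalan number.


C_4 through C_7: 14, 42, 132, 429
Sum = 14 + 42 + 132 + 429
= 617

617


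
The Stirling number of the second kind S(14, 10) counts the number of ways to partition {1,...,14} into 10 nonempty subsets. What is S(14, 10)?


Using the explicit formula S(n,k) = (1/k!) sum_{j=0}^{k} (-1)^(k-j) C(k,j) j^n:
S(14, 10) = 752752
Equivalently, S(n,k) is n! times the coefficient of x^n in the EGF (e^x - 1)^k / k!.

752752


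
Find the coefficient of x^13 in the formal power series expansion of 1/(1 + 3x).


Write 1/(1 + c x) = 1/(1 - (-c) x) and apply the geometric-series identity
1/(1 - y) = sum_{k>=0} y^k to get 1/(1 + c x) = sum_{k>=0} (-c)^k x^k.
So the coefficient of x^k is (-c)^k = (-1)^k * c^k.
Here c = 3 and k = 13:
(-3)^13 = -1 * 1594323 = -1594323

-1594323


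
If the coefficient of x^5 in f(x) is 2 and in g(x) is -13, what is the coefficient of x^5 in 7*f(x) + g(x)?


Scalar multiplication scales coefficients: 7 * 2 = 14.
Then add the g coefficient: 14 + -13
= 1

1


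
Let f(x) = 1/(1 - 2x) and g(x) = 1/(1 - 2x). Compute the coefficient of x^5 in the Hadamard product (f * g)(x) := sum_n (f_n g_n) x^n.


f has coefficients f_k = 2^k and g has coefficients g_k = 2^k, so the Hadamard product has coefficient (f*g)_k = 2^k * 2^k = 4^k.
For k = 5: 4^5 = 1024.

1024


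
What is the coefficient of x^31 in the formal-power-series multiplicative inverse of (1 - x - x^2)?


Let the inverse be f(x) = sum_{k>=0} a_k x^k. From f(x) * (1 - x - x^2) = 1 and matching coefficients:
 x^0: a_0 = 1.
 x^1: a_1 - a_0 = 0, so a_1 = 1.
 x^k (k >= 2): a_k - a_{k-1} - a_{k-2} = 0, i.e. a_k = a_{k-1} + a_{k-2}.
This is the Fibonacci-type recurrence shifted so that a_0 = a_1 = 1.
Iterating: a_0=1, a_1=1, a_2=2, a_3=3, a_4=5, a_5=8, a_6=13, a_7=21, a_8=34, a_9=55, ...
a_31 = 2178309.

2178309


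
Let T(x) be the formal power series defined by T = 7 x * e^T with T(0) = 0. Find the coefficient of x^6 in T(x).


Apply the Lagrange inversion formula: if T = 7 x * phi(T) with phi(t) = e^t, then
[x^n] T = 7^n * (1/n) [t^(n-1)] phi(t)^n = 7^n * (1/n) [t^(n-1)] e^(n t) = 7^n * (1/n) * n^(n-1) / (n-1)! = 7^n * n^(n-1) / n!.
When c = 1 this is the Cayley count of rooted labeled trees on n vertices, divided by n!.
For n = 6: 7^6 * 6^5 / 6! = 117649 * 7776/720 = 6353046/5.

6353046/5
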